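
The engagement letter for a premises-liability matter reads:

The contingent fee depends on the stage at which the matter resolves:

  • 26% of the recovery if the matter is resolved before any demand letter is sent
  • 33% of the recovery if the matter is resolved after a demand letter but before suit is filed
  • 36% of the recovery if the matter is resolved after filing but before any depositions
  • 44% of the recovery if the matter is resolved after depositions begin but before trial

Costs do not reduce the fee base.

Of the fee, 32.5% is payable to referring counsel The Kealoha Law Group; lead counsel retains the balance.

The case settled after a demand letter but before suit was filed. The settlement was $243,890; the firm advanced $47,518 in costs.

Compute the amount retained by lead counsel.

Fee base is the gross recovery, $243,890; costs are reimbursed separately.
The matter settled after a demand letter but before suit was filed, so the 33% rate applies.
$243,890 × 33% = $80,483.70
Referral share: 32.5% of $80,483.70 = $26,157.20; lead counsel retains $80,483.70 − $26,157.20 = $54,326.50.

$54,326.50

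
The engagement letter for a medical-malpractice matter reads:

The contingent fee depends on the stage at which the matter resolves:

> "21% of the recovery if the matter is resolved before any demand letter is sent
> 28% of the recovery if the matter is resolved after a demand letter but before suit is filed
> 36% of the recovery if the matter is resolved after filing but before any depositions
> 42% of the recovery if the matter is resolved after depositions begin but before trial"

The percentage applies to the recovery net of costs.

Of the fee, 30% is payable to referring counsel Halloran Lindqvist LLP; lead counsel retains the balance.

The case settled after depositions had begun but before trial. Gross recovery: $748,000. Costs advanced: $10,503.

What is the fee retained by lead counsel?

$216,824.12

Fee base (net of costs): $748,000 − $10,503 = $737,497
The matter settled after depositions had begun but before trial, so the 42% rate applies.
$737,497 × 42% = $309,748.74
Referral share: 30% of $309,748.74 = $92,924.62; lead counsel retains $309,748.74 − $92,924.62 = $216,824.12.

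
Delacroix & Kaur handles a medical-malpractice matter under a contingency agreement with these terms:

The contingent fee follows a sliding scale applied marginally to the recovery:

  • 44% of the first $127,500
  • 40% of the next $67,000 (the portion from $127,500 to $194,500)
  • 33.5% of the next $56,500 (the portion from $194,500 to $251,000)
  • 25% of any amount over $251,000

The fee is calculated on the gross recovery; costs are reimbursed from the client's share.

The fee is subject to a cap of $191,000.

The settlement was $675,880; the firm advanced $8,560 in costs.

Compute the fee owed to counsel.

Fee base is the gross recovery, $675,880; costs are reimbursed separately.
First $127,500 at 44% = $56,100.00
Next $67,000 at 40% = $26,800.00
Next $56,500 at 33.5% = $18,927.50
Remaining $424,880 at 25% = $106,220.00
Fee: $56,100.00 + $26,800.00 + $18,927.50 + $106,220.00 = $208,047.50
$208,047.50 exceeds the $191,000 cap, so the fee is capped at $191,000.00.

$191,000.00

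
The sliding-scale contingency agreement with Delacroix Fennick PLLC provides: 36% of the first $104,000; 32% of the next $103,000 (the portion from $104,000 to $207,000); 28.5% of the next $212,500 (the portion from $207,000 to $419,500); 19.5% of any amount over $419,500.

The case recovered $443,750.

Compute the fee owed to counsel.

First $104,000 at 36% = $37,440.00
Next $103,000 at 32% = $32,960.00
Next $212,500 at 28.5% = $60,562.50
Remaining $24,250 at 19.5% = $4,728.75
Fee: $37,440.00 + $32,960.00 + $60,562.50 + $4,728.75 = $135,691.25

$135,691.25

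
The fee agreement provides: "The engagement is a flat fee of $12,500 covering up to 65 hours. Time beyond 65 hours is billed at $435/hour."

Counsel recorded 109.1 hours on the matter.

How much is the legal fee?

Flat fee: $12,500.00
Excess hours: 109.1 − 65 = 44.1
Overrun: 44.1 × $435 = $19,183.50
Total: $12,500.00 + $19,183.50 = $31,683.50

$31,683.50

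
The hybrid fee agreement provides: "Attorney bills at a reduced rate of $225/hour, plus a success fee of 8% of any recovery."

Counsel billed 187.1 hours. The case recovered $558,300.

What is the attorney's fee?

$86,761.50

Hourly: 187.1 × $225 = $42,097.50
Success fee: 8% of $558,300 = $44,664.00
Total: $42,097.50 + $44,664.00 = $86,761.50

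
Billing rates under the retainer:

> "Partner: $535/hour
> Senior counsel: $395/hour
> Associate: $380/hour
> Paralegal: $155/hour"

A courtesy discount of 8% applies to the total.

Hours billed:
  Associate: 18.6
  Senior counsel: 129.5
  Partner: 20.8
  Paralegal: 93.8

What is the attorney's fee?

$77,176.50

Partner: 20.8 × $535 = $11,128.00
Senior counsel: 129.5 × $395 = $51,152.50
Associate: 18.6 × $380 = $7,068.00
Paralegal: 93.8 × $155 = $14,539.00
Subtotal: $83,887.50
Less 8% discount: −$6,711.00
Total: $83,887.50 − $6,711.00 = $77,176.50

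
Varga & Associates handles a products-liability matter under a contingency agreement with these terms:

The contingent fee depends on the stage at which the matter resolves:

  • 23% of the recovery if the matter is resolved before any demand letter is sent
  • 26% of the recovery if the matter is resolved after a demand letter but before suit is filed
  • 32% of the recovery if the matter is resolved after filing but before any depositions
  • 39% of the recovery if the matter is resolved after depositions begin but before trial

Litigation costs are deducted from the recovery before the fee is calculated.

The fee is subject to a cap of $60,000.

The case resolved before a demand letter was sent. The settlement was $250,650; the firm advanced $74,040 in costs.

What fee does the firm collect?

$40,620.30

Fee base (net of costs): $250,650 − $74,040 = $176,610
The matter resolved before a demand letter was sent, so the 23% rate applies.
$176,610 × 23% = $40,620.30
$40,620.30 is under the $60,000 cap.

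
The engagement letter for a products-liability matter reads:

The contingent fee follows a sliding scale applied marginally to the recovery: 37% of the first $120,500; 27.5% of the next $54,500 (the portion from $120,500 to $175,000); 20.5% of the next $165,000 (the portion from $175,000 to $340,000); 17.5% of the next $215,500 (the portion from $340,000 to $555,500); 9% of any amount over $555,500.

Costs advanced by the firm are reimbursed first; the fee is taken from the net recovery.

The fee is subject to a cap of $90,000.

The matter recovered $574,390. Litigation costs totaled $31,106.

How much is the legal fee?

$90,000.00

Fee base (net of costs): $574,390 − $31,106 = $543,284
First $120,500 at 37% = $44,585.00
Next $54,500 at 27.5% = $14,987.50
Next $165,000 at 20.5% = $33,825.00
Remaining $203,284 at 17.5% = $35,574.70
Fee: $44,585.00 + $14,987.50 + $33,825.00 + $35,574.70 = $128,972.20
$128,972.20 exceeds the $90,000 cap, so the fee is capped at $90,000.00.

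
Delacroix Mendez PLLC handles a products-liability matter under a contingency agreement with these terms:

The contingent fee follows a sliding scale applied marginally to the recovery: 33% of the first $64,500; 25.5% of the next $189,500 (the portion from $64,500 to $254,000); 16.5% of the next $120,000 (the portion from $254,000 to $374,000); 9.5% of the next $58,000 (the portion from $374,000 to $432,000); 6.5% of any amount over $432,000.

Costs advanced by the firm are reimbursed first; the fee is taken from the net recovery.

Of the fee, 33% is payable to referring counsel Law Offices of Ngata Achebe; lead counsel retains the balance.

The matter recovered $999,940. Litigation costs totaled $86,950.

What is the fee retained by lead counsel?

Fee base (net of costs): $999,940 − $86,950 = $912,990
First $64,500 at 33% = $21,285.00
Next $189,500 at 25.5% = $48,322.50
Next $120,000 at 16.5% = $19,800.00
Next $58,000 at 9.5% = $5,510.00
Remaining $480,990 at 6.5% = $31,264.35
Fee: $21,285.00 + $48,322.50 + $19,800.00 + $5,510.00 + $31,264.35 = $126,181.85
Referral share: 33% of $126,181.85 = $41,640.01; lead counsel retains $126,181.85 − $41,640.01 = $84,541.84.

$84,541.84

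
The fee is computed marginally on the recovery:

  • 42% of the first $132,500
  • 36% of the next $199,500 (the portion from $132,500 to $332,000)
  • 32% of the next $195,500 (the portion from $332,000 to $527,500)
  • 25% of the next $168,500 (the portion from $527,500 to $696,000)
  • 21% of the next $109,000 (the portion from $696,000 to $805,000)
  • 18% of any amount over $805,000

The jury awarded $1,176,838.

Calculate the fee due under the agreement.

First $132,500 at 42% = $55,650.00
Next $199,500 at 36% = $71,820.00
Next $195,500 at 32% = $62,560.00
Next $168,500 at 25% = $42,125.00
Next $109,000 at 21% = $22,890.00
Remaining $371,838 at 18% = $66,930.84
Fee: $55,650.00 + $71,820.00 + $62,560.00 + $42,125.00 + $22,890.00 + $66,930.84 = $321,975.84

$321,975.84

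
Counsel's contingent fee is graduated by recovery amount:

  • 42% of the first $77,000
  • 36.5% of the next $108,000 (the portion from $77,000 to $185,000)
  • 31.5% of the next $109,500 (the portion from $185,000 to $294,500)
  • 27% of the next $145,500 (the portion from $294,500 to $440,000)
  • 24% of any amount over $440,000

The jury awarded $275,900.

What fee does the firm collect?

First $77,000 at 42% = $32,340.00
Next $108,000 at 36.5% = $39,420.00
Remaining $90,900 at 31.5% = $28,633.50
Fee: $32,340.00 + $39,420.00 + $28,633.50 = $100,393.50

$100,393.50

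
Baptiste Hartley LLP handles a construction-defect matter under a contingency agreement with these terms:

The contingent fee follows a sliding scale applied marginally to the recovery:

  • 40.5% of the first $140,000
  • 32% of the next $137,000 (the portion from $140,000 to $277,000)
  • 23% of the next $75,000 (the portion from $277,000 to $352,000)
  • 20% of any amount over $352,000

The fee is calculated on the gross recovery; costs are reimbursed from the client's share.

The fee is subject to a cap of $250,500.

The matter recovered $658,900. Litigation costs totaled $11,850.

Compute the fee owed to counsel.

Fee base is the gross recovery, $658,900; costs are reimbursed separately.
First $140,000 at 40.5% = $56,700.00
Next $137,000 at 32% = $43,840.00
Next $75,000 at 23% = $17,250.00
Remaining $306,900 at 20% = $61,380.00
Fee: $56,700.00 + $43,840.00 + $17,250.00 + $61,380.00 = $179,170.00
$179,170.00 is under the $250,500 cap.

$179,170.00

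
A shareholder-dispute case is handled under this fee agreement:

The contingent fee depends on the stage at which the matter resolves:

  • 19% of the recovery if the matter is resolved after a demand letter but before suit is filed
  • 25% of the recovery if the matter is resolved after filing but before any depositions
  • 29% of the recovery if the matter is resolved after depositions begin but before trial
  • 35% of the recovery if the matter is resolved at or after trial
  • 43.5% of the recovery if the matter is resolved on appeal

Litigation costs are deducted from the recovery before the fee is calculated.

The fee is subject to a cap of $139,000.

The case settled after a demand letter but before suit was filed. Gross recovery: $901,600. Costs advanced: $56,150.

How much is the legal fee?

$139,000.00

Fee base (net of costs): $901,600 − $56,150 = $845,450
The matter settled after a demand letter but before suit was filed, so the 19% rate applies.
$845,450 × 19% = $160,635.50
$160,635.50 exceeds the $139,000 cap, so the fee is capped at $139,000.00.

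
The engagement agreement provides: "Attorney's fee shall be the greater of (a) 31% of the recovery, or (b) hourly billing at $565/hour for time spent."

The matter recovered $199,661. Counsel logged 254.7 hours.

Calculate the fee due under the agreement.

$143,905.50

(a) 31% of $199,661 = $61,894.91
(b) 254.7 × $565 = $143,905.50
The greater is (b): $143,905.50.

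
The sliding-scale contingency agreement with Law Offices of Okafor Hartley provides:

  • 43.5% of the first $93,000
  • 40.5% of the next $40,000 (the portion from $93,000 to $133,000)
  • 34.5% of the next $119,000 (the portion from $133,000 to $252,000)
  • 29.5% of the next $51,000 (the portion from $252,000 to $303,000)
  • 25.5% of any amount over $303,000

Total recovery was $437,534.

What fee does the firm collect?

First $93,000 at 43.5% = $40,455.00
Next $40,000 at 40.5% = $16,200.00
Next $119,000 at 34.5% = $41,055.00
Next $51,000 at 29.5% = $15,045.00
Remaining $134,534 at 25.5% = $34,306.17
Fee: $40,455.00 + $16,200.00 + $41,055.00 + $15,045.00 + $34,306.17 = $147,061.17

$147,061.17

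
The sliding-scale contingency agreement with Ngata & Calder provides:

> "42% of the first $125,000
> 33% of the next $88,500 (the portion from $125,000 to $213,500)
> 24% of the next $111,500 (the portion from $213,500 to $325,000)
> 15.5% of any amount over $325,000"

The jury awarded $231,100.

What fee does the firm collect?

$85,929.00

First $125,000 at 42% = $52,500.00
Next $88,500 at 33% = $29,205.00
Remaining $17,600 at 24% = $4,224.00
Fee: $52,500.00 + $29,205.00 + $4,224.00 = $85,929.00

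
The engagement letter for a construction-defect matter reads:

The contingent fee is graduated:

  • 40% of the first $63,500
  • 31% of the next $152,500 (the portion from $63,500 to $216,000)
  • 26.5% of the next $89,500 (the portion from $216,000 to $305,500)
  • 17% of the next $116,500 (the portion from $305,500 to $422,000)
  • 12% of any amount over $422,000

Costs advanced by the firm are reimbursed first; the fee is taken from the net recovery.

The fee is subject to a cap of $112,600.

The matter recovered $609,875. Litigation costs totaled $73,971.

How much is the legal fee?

$112,600.00

Fee base (net of costs): $609,875 − $73,971 = $535,904
First $63,500 at 40% = $25,400.00
Next $152,500 at 31% = $47,275.00
Next $89,500 at 26.5% = $23,717.50
Next $116,500 at 17% = $19,805.00
Remaining $113,904 at 12% = $13,668.48
Fee: $25,400.00 + $47,275.00 + $23,717.50 + $19,805.00 + $13,668.48 = $129,865.98
$129,865.98 exceeds the $112,600 cap, so the fee is capped at $112,600.00.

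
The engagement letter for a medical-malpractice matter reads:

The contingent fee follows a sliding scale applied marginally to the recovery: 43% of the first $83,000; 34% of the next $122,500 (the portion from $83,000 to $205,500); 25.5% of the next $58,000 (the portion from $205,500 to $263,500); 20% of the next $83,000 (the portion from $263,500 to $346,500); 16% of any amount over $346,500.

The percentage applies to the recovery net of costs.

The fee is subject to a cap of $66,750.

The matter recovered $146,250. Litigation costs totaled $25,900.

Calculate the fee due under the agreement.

Fee base (net of costs): $146,250 − $25,900 = $120,350
First $83,000 at 43% = $35,690.00
Remaining $37,350 at 34% = $12,699.00
Fee: $35,690.00 + $12,699.00 = $48,389.00
$48,389.00 is under the $66,750 cap.

$48,389.00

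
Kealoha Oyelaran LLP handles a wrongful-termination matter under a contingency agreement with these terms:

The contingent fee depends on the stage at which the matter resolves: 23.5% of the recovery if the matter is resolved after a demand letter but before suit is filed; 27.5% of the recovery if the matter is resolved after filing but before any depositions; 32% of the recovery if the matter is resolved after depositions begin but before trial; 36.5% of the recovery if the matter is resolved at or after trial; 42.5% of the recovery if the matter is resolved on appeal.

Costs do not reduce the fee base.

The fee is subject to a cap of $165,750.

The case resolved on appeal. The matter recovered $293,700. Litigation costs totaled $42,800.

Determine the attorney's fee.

$124,822.50

Fee base is the gross recovery, $293,700; costs are reimbursed separately.
The matter resolved on appeal, so the 42.5% rate applies.
$293,700 × 42.5% = $124,822.50
$124,822.50 is under the $165,750 cap.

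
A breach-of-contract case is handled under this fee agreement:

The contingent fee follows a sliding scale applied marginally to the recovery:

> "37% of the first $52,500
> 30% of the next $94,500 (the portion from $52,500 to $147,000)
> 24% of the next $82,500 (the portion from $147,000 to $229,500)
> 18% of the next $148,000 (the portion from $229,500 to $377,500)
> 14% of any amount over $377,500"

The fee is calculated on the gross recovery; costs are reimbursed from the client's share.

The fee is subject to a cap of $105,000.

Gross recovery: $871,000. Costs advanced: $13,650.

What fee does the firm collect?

Fee base is the gross recovery, $871,000; costs are reimbursed separately.
First $52,500 at 37% = $19,425.00
Next $94,500 at 30% = $28,350.00
Next $82,500 at 24% = $19,800.00
Next $148,000 at 18% = $26,640.00
Remaining $493,500 at 14% = $69,090.00
Fee: $19,425.00 + $28,350.00 + $19,800.00 + $26,640.00 + $69,090.00 = $163,305.00
$163,305.00 exceeds the $105,000 cap, so the fee is capped at $105,000.00.

$105,000.00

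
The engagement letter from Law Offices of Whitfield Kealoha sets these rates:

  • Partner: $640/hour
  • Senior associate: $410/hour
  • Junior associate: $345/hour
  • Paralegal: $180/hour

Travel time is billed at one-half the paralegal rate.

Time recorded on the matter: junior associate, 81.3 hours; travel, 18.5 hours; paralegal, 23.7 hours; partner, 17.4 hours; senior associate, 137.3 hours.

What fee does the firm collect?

Partner: 17.4 × $640 = $11,136.00
Senior associate: 137.3 × $410 = $56,293.00
Junior associate: 81.3 × $345 = $28,048.50
Paralegal: 23.7 × $180 = $4,266.00
Subtotal: $11,136.00 + $56,293.00 + $28,048.50 + $4,266.00 = $99,743.50
Travel: 18.5 × ($180 ÷ 2) = 18.5 × $90.00 = $1,665.00
Total: $99,743.50 + $1,665.00 = $101,408.50

$101,408.50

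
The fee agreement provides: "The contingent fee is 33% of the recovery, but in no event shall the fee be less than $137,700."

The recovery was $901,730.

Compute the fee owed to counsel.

33% of $901,730 = $297,570.90
That exceeds the $137,700 minimum.

$297,570.90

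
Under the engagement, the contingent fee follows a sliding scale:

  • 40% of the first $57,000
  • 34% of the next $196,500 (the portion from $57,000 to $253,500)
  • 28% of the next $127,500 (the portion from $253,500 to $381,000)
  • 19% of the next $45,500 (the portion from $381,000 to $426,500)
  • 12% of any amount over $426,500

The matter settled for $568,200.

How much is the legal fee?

$150,959.00

First $57,000 at 40% = $22,800.00
Next $196,500 at 34% = $66,810.00
Next $127,500 at 28% = $35,700.00
Next $45,500 at 19% = $8,645.00
Remaining $141,700 at 12% = $17,004.00
Fee: $22,800.00 + $66,810.00 + $35,700.00 + $8,645.00 + $17,004.00 = $150,959.00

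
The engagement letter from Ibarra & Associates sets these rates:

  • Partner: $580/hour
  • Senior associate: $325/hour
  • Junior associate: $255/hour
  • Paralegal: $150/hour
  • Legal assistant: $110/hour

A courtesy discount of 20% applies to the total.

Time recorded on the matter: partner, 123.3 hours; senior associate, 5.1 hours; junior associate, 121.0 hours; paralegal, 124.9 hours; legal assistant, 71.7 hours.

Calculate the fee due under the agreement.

$104,518.80

Partner: 123.3 × $580 = $71,514.00
Senior associate: 5.1 × $325 = $1,657.50
Junior associate: 121.0 × $255 = $30,855.00
Paralegal: 124.9 × $150 = $18,735.00
Legal assistant: 71.7 × $110 = $7,887.00
Subtotal: $130,648.50
Less 20% discount: −$26,129.70
Total: $130,648.50 − $26,129.70 = $104,518.80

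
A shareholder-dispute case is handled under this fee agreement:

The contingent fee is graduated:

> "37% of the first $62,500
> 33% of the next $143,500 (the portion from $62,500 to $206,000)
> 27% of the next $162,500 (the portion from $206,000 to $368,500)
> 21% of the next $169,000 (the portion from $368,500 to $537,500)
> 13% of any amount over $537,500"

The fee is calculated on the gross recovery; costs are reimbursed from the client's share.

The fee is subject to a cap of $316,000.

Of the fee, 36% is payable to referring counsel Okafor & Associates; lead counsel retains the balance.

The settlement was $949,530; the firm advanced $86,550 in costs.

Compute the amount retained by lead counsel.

Fee base is the gross recovery, $949,530; costs are reimbursed separately.
First $62,500 at 37% = $23,125.00
Next $143,500 at 33% = $47,355.00
Next $162,500 at 27% = $43,875.00
Next $169,000 at 21% = $35,490.00
Remaining $412,030 at 13% = $53,563.90
Fee: $23,125.00 + $47,355.00 + $43,875.00 + $35,490.00 + $53,563.90 = $203,408.90
$203,408.90 is under the $316,000 cap.
Referral share: 36% of $203,408.90 = $73,227.20; lead counsel retains $203,408.90 − $73,227.20 = $130,181.70.

$130,181.70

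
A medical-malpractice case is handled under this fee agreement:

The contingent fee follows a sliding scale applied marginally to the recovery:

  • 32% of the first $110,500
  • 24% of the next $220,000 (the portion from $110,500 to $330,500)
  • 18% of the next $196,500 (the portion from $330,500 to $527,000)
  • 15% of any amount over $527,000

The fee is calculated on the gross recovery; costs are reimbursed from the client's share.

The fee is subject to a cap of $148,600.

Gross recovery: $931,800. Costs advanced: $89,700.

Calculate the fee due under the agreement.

$148,600.00

Fee base is the gross recovery, $931,800; costs are reimbursed separately.
First $110,500 at 32% = $35,360.00
Next $220,000 at 24% = $52,800.00
Next $196,500 at 18% = $35,370.00
Remaining $404,800 at 15% = $60,720.00
Fee: $35,360.00 + $52,800.00 + $35,370.00 + $60,720.00 = $184,250.00
$184,250.00 exceeds the $148,600 cap, so the fee is capped at $148,600.00.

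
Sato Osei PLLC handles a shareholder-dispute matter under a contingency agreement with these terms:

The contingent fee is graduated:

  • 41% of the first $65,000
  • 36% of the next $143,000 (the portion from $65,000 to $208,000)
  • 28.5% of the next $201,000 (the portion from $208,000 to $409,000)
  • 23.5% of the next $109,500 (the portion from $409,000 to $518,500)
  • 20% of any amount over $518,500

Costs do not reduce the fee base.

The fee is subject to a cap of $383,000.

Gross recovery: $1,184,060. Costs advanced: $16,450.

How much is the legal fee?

Fee base is the gross recovery, $1,184,060; costs are reimbursed separately.
First $65,000 at 41% = $26,650.00
Next $143,000 at 36% = $51,480.00
Next $201,000 at 28.5% = $57,285.00
Next $109,500 at 23.5% = $25,732.50
Remaining $665,560 at 20% = $133,112.00
Fee: $26,650.00 + $51,480.00 + $57,285.00 + $25,732.50 + $133,112.00 = $294,259.50
$294,259.50 is under the $383,000 cap.

$294,259.50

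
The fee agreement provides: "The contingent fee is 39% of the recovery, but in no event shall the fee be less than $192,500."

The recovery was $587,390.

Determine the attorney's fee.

39% of $587,390 = $229,082.10
That exceeds the $192,500 minimum.

$229,082.10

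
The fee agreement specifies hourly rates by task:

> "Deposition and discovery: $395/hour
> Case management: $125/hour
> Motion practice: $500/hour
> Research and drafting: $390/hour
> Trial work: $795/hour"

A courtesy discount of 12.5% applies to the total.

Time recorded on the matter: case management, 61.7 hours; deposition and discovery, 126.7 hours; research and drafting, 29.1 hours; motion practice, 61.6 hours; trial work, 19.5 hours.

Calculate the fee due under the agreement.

Deposition and discovery: 126.7 × $395 = $50,046.50
Case management: 61.7 × $125 = $7,712.50
Motion practice: 61.6 × $500 = $30,800.00
Research and drafting: 29.1 × $390 = $11,349.00
Trial work: 19.5 × $795 = $15,502.50
Subtotal: $115,410.50
Less 12.5% discount: −$14,426.31
Total: $115,410.50 − $14,426.31 = $100,984.19

$100,984.19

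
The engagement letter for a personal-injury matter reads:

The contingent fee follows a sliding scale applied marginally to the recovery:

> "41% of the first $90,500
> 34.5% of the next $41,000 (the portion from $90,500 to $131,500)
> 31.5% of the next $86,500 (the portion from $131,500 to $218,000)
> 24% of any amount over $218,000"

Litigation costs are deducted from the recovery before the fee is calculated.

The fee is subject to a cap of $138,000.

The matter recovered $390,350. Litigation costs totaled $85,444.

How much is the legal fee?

Fee base (net of costs): $390,350 − $85,444 = $304,906
First $90,500 at 41% = $37,105.00
Next $41,000 at 34.5% = $14,145.00
Next $86,500 at 31.5% = $27,247.50
Remaining $86,906 at 24% = $20,857.44
Fee: $37,105.00 + $14,145.00 + $27,247.50 + $20,857.44 = $99,354.94
$99,354.94 is under the $138,000 cap.

$99,354.94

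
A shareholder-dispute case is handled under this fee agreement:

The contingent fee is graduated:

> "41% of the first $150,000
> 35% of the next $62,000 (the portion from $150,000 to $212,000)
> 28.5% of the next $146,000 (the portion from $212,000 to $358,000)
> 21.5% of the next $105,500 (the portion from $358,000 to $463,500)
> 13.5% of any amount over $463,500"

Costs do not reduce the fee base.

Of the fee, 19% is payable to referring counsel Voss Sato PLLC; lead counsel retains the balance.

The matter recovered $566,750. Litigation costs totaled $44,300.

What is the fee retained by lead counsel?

Fee base is the gross recovery, $566,750; costs are reimbursed separately.
First $150,000 at 41% = $61,500.00
Next $62,000 at 35% = $21,700.00
Next $146,000 at 28.5% = $41,610.00
Next $105,500 at 21.5% = $22,682.50
Remaining $103,250 at 13.5% = $13,938.75
Fee: $61,500.00 + $21,700.00 + $41,610.00 + $22,682.50 + $13,938.75 = $161,431.25
Referral share: 19% of $161,431.25 = $30,671.94; lead counsel retains $161,431.25 − $30,671.94 = $130,759.31.

$130,759.31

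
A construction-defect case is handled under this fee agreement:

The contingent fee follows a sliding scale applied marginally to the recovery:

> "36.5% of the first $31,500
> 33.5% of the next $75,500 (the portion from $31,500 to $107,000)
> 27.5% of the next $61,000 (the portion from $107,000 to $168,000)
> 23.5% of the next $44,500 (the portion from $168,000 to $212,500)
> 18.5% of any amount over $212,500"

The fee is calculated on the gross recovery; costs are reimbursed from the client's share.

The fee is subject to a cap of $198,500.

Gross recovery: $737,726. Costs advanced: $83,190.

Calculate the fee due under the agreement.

Fee base is the gross recovery, $737,726; costs are reimbursed separately.
First $31,500 at 36.5% = $11,497.50
Next $75,500 at 33.5% = $25,292.50
Next $61,000 at 27.5% = $16,775.00
Next $44,500 at 23.5% = $10,457.50
Remaining $525,226 at 18.5% = $97,166.81
Fee: $11,497.50 + $25,292.50 + $16,775.00 + $10,457.50 + $97,166.81 = $161,189.31
$161,189.31 is under the $198,500 cap.

$161,189.31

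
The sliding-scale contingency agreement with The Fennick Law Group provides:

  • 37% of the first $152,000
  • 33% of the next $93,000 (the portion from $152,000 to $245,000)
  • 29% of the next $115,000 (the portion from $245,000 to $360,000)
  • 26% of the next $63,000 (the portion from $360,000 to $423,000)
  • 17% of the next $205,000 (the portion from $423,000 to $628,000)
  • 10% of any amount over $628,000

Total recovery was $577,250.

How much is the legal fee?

$162,882.50

First $152,000 at 37% = $56,240.00
Next $93,000 at 33% = $30,690.00
Next $115,000 at 29% = $33,350.00
Next $63,000 at 26% = $16,380.00
Remaining $154,250 at 17% = $26,222.50
Fee: $56,240.00 + $30,690.00 + $33,350.00 + $16,380.00 + $26,222.50 = $162,882.50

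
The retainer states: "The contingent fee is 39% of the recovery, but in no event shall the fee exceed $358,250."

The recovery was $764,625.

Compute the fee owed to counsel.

$298,203.75

39% of $764,625 = $298,203.75
That is under the $358,250 cap.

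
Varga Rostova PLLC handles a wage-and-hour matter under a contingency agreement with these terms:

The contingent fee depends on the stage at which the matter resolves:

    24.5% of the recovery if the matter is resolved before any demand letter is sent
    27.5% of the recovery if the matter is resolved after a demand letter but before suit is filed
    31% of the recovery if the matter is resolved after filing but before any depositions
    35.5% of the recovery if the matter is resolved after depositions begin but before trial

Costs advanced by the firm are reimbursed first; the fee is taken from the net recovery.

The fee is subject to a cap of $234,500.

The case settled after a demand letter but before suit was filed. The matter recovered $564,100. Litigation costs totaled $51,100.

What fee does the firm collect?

Fee base (net of costs): $564,100 − $51,100 = $513,000
The matter settled after a demand letter but before suit was filed, so the 27.5% rate applies.
$513,000 × 27.5% = $141,075.00
$141,075.00 is under the $234,500 cap.

$141,075.00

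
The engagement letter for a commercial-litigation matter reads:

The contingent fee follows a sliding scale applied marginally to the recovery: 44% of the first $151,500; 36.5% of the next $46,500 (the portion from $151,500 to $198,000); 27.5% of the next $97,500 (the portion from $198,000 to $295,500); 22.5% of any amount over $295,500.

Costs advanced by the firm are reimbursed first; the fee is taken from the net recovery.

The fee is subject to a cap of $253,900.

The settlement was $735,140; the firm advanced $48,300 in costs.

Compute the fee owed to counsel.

$198,496.50

Fee base (net of costs): $735,140 − $48,300 = $686,840
First $151,500 at 44% = $66,660.00
Next $46,500 at 36.5% = $16,972.50
Next $97,500 at 27.5% = $26,812.50
Remaining $391,340 at 22.5% = $88,051.50
Fee: $66,660.00 + $16,972.50 + $26,812.50 + $88,051.50 = $198,496.50
$198,496.50 is under the $253,900 cap.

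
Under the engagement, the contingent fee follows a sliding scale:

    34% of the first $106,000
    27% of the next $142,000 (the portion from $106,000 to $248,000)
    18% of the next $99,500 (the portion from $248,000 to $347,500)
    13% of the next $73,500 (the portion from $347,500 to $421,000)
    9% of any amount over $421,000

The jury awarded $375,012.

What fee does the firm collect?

First $106,000 at 34% = $36,040.00
Next $142,000 at 27% = $38,340.00
Next $99,500 at 18% = $17,910.00
Remaining $27,512 at 13% = $3,576.56
Fee: $36,040.00 + $38,340.00 + $17,910.00 + $3,576.56 = $95,866.56

$95,866.56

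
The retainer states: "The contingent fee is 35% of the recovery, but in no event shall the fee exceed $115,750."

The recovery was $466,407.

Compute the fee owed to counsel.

35% of $466,407 = $163,242.45
That exceeds the $115,750 cap, so the fee is capped at $115,750.

$115,750.00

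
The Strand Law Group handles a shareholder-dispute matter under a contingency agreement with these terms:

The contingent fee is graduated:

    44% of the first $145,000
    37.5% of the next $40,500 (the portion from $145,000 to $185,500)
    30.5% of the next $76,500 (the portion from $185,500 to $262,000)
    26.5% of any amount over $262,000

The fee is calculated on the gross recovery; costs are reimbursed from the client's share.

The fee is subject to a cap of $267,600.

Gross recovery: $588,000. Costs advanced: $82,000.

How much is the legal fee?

Fee base is the gross recovery, $588,000; costs are reimbursed separately.
First $145,000 at 44% = $63,800.00
Next $40,500 at 37.5% = $15,187.50
Next $76,500 at 30.5% = $23,332.50
Remaining $326,000 at 26.5% = $86,390.00
Fee: $63,800.00 + $15,187.50 + $23,332.50 + $86,390.00 = $188,710.00
$188,710.00 is under the $267,600 cap.

$188,710.00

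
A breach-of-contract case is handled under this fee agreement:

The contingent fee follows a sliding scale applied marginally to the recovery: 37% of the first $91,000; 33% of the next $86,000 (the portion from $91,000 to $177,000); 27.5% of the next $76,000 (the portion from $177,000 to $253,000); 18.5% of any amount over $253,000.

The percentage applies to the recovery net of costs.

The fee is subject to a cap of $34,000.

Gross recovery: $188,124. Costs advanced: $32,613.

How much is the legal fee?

$34,000.00

Fee base (net of costs): $188,124 − $32,613 = $155,511
First $91,000 at 37% = $33,670.00
Remaining $64,511 at 33% = $21,288.63
Fee: $33,670.00 + $21,288.63 = $54,958.63
$54,958.63 exceeds the $34,000 cap, so the fee is capped at $34,000.00.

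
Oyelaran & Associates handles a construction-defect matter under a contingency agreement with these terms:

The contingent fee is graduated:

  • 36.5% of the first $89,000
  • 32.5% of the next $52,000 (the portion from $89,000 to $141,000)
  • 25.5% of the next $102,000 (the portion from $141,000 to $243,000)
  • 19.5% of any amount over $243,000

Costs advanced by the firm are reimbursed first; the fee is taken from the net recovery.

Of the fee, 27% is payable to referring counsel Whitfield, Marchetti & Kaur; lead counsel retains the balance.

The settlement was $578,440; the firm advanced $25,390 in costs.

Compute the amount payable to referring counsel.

Fee base (net of costs): $578,440 − $25,390 = $553,050
First $89,000 at 36.5% = $32,485.00
Next $52,000 at 32.5% = $16,900.00
Next $102,000 at 25.5% = $26,010.00
Remaining $310,050 at 19.5% = $60,459.75
Fee: $32,485.00 + $16,900.00 + $26,010.00 + $60,459.75 = $135,854.75
Referral share: 27% of $135,854.75 = $36,680.78; lead counsel retains $135,854.75 − $36,680.78 = $99,173.97.

$36,680.78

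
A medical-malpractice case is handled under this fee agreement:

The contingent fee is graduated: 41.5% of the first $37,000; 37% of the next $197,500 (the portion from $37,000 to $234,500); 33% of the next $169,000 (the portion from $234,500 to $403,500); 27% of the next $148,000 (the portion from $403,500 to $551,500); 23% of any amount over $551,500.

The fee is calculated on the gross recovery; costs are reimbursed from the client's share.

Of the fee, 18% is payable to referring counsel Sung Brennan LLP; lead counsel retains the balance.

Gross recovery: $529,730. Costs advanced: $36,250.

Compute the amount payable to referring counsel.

$32,090.78

Fee base is the gross recovery, $529,730; costs are reimbursed separately.
First $37,000 at 41.5% = $15,355.00
Next $197,500 at 37% = $73,075.00
Next $169,000 at 33% = $55,770.00
Remaining $126,230 at 27% = $34,082.10
Fee: $15,355.00 + $73,075.00 + $55,770.00 + $34,082.10 = $178,282.10
Referral share: 18% of $178,282.10 = $32,090.78; lead counsel retains $178,282.10 − $32,090.78 = $146,191.32.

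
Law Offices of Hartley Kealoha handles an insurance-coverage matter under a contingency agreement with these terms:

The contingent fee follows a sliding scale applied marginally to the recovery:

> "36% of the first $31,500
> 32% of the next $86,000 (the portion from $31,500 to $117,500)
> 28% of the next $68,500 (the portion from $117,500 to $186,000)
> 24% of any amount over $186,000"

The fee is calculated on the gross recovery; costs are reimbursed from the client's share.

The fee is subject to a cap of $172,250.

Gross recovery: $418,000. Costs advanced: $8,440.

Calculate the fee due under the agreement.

$113,720.00

Fee base is the gross recovery, $418,000; costs are reimbursed separately.
First $31,500 at 36% = $11,340.00
Next $86,000 at 32% = $27,520.00
Next $68,500 at 28% = $19,180.00
Remaining $232,000 at 24% = $55,680.00
Fee: $11,340.00 + $27,520.00 + $19,180.00 + $55,680.00 = $113,720.00
$113,720.00 is under the $172,250 cap.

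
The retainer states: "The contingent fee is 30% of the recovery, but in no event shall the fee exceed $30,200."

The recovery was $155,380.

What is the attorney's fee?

30% of $155,380 = $46,614.00
That exceeds the $30,200 cap, so the fee is capped at $30,200.

$30,200.00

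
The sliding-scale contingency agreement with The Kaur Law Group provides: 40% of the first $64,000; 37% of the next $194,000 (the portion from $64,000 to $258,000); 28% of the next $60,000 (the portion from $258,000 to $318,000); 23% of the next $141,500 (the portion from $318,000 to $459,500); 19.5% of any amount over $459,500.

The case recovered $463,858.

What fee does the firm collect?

$147,574.81

First $64,000 at 40% = $25,600.00
Next $194,000 at 37% = $71,780.00
Next $60,000 at 28% = $16,800.00
Next $141,500 at 23% = $32,545.00
Remaining $4,358 at 19.5% = $849.81
Fee: $25,600.00 + $71,780.00 + $16,800.00 + $32,545.00 + $849.81 = $147,574.81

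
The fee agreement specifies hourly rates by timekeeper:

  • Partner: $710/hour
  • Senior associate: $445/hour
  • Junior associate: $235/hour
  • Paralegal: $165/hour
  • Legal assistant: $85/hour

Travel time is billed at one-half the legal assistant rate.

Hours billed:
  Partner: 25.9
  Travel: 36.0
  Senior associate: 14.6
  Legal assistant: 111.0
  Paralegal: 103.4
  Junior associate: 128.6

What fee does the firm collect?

$83,133.00

Partner: 25.9 × $710 = $18,389.00
Senior associate: 14.6 × $445 = $6,497.00
Junior associate: 128.6 × $235 = $30,221.00
Paralegal: 103.4 × $165 = $17,061.00
Legal assistant: 111.0 × $85 = $9,435.00
Subtotal: $18,389.00 + $6,497.00 + $30,221.00 + $17,061.00 + $9,435.00 = $81,603.00
Travel: 36.0 × ($85 ÷ 2) = 36.0 × $42.50 = $1,530.00
Total: $81,603.00 + $1,530.00 = $83,133.00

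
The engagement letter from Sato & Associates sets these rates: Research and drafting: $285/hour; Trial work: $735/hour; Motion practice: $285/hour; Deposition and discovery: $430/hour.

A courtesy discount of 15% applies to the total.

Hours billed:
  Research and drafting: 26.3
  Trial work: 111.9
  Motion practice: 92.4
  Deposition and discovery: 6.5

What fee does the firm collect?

$101,040.35

Research and drafting: 26.3 × $285 = $7,495.50
Trial work: 111.9 × $735 = $82,246.50
Motion practice: 92.4 × $285 = $26,334.00
Deposition and discovery: 6.5 × $430 = $2,795.00
Subtotal: $118,871.00
Less 15% discount: −$17,830.65
Total: $118,871.00 − $17,830.65 = $101,040.35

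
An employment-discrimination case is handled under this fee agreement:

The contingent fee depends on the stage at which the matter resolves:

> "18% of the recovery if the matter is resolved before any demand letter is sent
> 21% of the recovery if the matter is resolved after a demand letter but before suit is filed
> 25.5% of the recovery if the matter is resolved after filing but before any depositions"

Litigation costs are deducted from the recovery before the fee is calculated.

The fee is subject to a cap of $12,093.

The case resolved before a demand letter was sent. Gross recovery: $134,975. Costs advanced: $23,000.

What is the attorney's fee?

$12,093.00

Fee base (net of costs): $134,975 − $23,000 = $111,975
The matter resolved before a demand letter was sent, so the 18% rate applies.
$111,975 × 18% = $20,155.50
$20,155.50 exceeds the $12,093 cap, so the fee is capped at $12,093.00.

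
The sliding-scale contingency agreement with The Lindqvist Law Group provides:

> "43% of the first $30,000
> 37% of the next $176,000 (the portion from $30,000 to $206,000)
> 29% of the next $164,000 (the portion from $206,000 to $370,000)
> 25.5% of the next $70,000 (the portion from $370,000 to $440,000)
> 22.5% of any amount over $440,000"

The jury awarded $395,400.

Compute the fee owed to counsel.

First $30,000 at 43% = $12,900.00
Next $176,000 at 37% = $65,120.00
Next $164,000 at 29% = $47,560.00
Remaining $25,400 at 25.5% = $6,477.00
Fee: $12,900.00 + $65,120.00 + $47,560.00 + $6,477.00 = $132,057.00

$132,057.00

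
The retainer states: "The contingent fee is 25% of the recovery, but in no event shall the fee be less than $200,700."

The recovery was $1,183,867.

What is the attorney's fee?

25% of $1,183,867 = $295,966.75
That exceeds the $200,700 minimum.

$295,966.75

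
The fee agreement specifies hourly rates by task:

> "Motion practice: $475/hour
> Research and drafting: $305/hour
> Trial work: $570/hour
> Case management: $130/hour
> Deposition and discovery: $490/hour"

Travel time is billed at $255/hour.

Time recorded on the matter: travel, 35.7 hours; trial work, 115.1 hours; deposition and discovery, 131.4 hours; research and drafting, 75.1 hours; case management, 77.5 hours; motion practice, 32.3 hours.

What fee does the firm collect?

$187,419.50

Motion practice: 32.3 × $475 = $15,342.50
Research and drafting: 75.1 × $305 = $22,905.50
Trial work: 115.1 × $570 = $65,607.00
Case management: 77.5 × $130 = $10,075.00
Deposition and discovery: 131.4 × $490 = $64,386.00
Subtotal: $15,342.50 + $22,905.50 + $65,607.00 + $10,075.00 + $64,386.00 = $178,316.00
Travel: 35.7 × $255 = $9,103.50
Total: $178,316.00 + $9,103.50 = $187,419.50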